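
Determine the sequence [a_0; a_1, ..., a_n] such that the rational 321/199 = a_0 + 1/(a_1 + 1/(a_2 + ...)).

Run the Euclidean algorithm on 321 and 199; the successive quotients are the partial quotients a_0, a_1, ... (each step inverts the fractional part left over by the previous one):
  321 = 1*199 + 122, so a_0 = 1.
  199 = 1*122 + 77, so a_1 = 1.
  122 = 1*77 + 45, so a_2 = 1.
  77 = 1*45 + 32, so a_3 = 1.
  45 = 1*32 + 13, so a_4 = 1.
  32 = 2*13 + 6, so a_5 = 2.
  13 = 2*6 + 1, so a_6 = 2.
  6 = 6*1 + 0, so a_7 = 6.
The remainder reaches 0 after 8 divisions, so the expansion has 8 partial quotients, read off in order.

[1; 1, 1, 1, 1, 2, 2, 6]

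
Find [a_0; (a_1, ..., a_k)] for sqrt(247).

Write x_i = (sqrt(247) + m_i)/d_i with (m_0, d_0) = (0, 1). a_0 = floor(sqrt(247)) = 15, since 15^2 = 225 <= 247 < 256 = 16^2.
Iterate m_{i+1} = d_i*a_i - m_i, d_{i+1} = (247 - m_{i+1}^2)/d_i, a_{i+1} = floor((a_0 + m_{i+1})/d_{i+1}):
  m_1 = 1*15 - 0 = 15, d_1 = (247 - 15^2)/1 = 22/1 = 22, a_1 = floor((15 + 15)/22) = 1.
  m_2 = 22*1 - 15 = 7, d_2 = (247 - 7^2)/22 = 198/22 = 9, a_2 = floor((15 + 7)/9) = 2.
  m_3 = 9*2 - 7 = 11, d_3 = (247 - 11^2)/9 = 126/9 = 14, a_3 = floor((15 + 11)/14) = 1.
  m_4 = 14*1 - 11 = 3, d_4 = (247 - 3^2)/14 = 238/14 = 17, a_4 = floor((15 + 3)/17) = 1.
  m_5 = 17*1 - 3 = 14, d_5 = (247 - 14^2)/17 = 51/17 = 3, a_5 = floor((15 + 14)/3) = 9.
  m_6 = 3*9 - 14 = 13, d_6 = (247 - 13^2)/3 = 78/3 = 26, a_6 = floor((15 + 13)/26) = 1.
  m_7 = 26*1 - 13 = 13, d_7 = (247 - 13^2)/26 = 78/26 = 3, a_7 = floor((15 + 13)/3) = 9.
  m_8 = 3*9 - 13 = 14, d_8 = (247 - 14^2)/3 = 51/3 = 17, a_8 = floor((15 + 14)/17) = 1.
  m_9 = 17*1 - 14 = 3, d_9 = (247 - 3^2)/17 = 238/17 = 14, a_9 = floor((15 + 3)/14) = 1.
  m_10 = 14*1 - 3 = 11, d_10 = (247 - 11^2)/14 = 126/14 = 9, a_10 = floor((15 + 11)/9) = 2.
  m_11 = 9*2 - 11 = 7, d_11 = (247 - 7^2)/9 = 198/9 = 22, a_11 = floor((15 + 7)/22) = 1.
  m_12 = 22*1 - 7 = 15, d_12 = (247 - 15^2)/22 = 22/22 = 1, a_12 = floor((15 + 15)/1) = 30.
  m_13 = 1*30 - 15 = 15, d_13 = (247 - 15^2)/1 = 22/1 = 22: (m_13, d_13) = (m_1, d_1) = (15, 22), so from here the quotients repeat a_1, ..., a_12; the period length is 12.
Hence the expansion of sqrt(247) is a_0 = 15 followed by the repeating block 1, 2, 1, 1, 9, 1, 9, 1, 1, 2, 1, 30 (period 12).

[15; (1, 2, 1, 1, 9, 1, 9, 1, 1, 2, 1, 30)]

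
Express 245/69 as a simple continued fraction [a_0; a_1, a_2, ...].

Run the Euclidean algorithm on 245 and 69; the successive quotients are the partial quotients a_0, a_1, ... (each step inverts the fractional part left over by the previous one):
  245 = 3*69 + 38, so a_0 = 3.
  69 = 1*38 + 31, so a_1 = 1.
  38 = 1*31 + 7, so a_2 = 1.
  31 = 4*7 + 3, so a_3 = 4.
  7 = 2*3 + 1, so a_4 = 2.
  3 = 3*1 + 0, so a_5 = 3.
The remainder reaches 0 after 6 divisions, so the expansion has 6 partial quotients, read off in order.

[3; 1, 1, 4, 2, 3]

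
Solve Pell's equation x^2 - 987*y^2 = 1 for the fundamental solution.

(x, y) = (377, 12)

First expand sqrt(987) as a continued fraction. With x_i = (sqrt(987) + m_i)/d_i and (m_0, d_0) = (0, 1): a_0 = floor(sqrt(987)) = 31, since 31^2 = 961 <= 987 < 1024 = 32^2.
Iterate m_{i+1} = d_i*a_i - m_i, d_{i+1} = (987 - m_{i+1}^2)/d_i, a_{i+1} = floor((a_0 + m_{i+1})/d_{i+1}):
  m_1 = 1*31 - 0 = 31, d_1 = (987 - 31^2)/1 = 26/1 = 26, a_1 = floor((31 + 31)/26) = 2.
  m_2 = 26*2 - 31 = 21, d_2 = (987 - 21^2)/26 = 546/26 = 21, a_2 = floor((31 + 21)/21) = 2.
  m_3 = 21*2 - 21 = 21, d_3 = (987 - 21^2)/21 = 546/21 = 26, a_3 = floor((31 + 21)/26) = 2.
  m_4 = 26*2 - 21 = 31, d_4 = (987 - 31^2)/26 = 26/26 = 1, a_4 = floor((31 + 31)/1) = 62.
  m_5 = 1*62 - 31 = 31, d_5 = (987 - 31^2)/1 = 26/1 = 26: (m_5, d_5) = (m_1, d_1) = (31, 26), so from here the quotients repeat a_1, ..., a_4; the period length is 4.
So sqrt(987) = [31; (2, 2, 2, 62)] with period length k = 4.
k is even, so the fundamental solution of x^2 - 987y^2 = 1 is (p_{k-1}, q_{k-1}) = (p_3, q_3); compute convergents through index 3.
Convergents (p_i = a_i*p_{i-1} + p_{i-2}, q_i = a_i*q_{i-1} + q_{i-2} with p_{-2}=0, p_{-1}=1, q_{-2}=1, q_{-1}=0):
  i=0: a_0=31, p_0 = 31*1 + 0 = 31, q_0 = 31*0 + 1 = 1.
  i=1: a_1=2, p_1 = 2*31 + 1 = 63, q_1 = 2*1 + 0 = 2.
  i=2: a_2=2, p_2 = 2*63 + 31 = 157, q_2 = 2*2 + 1 = 5.
  i=3: a_3=2, p_3 = 2*157 + 63 = 377, q_3 = 2*5 + 2 = 12.
Check: 377^2 - 987*12^2 = 142129 - 142128 = 1, so (x, y) = (377, 12) solves the equation, and by the theorem it is the least positive solution.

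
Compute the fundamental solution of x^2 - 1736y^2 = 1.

(x, y) = (125, 3)

First expand sqrt(1736) as a continued fraction. With x_i = (sqrt(1736) + m_i)/d_i and (m_0, d_0) = (0, 1): a_0 = floor(sqrt(1736)) = 41, since 41^2 = 1681 <= 1736 < 1764 = 42^2.
Iterate m_{i+1} = d_i*a_i - m_i, d_{i+1} = (1736 - m_{i+1}^2)/d_i, a_{i+1} = floor((a_0 + m_{i+1})/d_{i+1}):
  m_1 = 1*41 - 0 = 41, d_1 = (1736 - 41^2)/1 = 55/1 = 55, a_1 = floor((41 + 41)/55) = 1.
  m_2 = 55*1 - 41 = 14, d_2 = (1736 - 14^2)/55 = 1540/55 = 28, a_2 = floor((41 + 14)/28) = 1.
  m_3 = 28*1 - 14 = 14, d_3 = (1736 - 14^2)/28 = 1540/28 = 55, a_3 = floor((41 + 14)/55) = 1.
  m_4 = 55*1 - 14 = 41, d_4 = (1736 - 41^2)/55 = 55/55 = 1, a_4 = floor((41 + 41)/1) = 82.
  m_5 = 1*82 - 41 = 41, d_5 = (1736 - 41^2)/1 = 55/1 = 55: (m_5, d_5) = (m_1, d_1) = (41, 55), so from here the quotients repeat a_1, ..., a_4; the period length is 4.
So sqrt(1736) = [41; (1, 1, 1, 82)] with period length k = 4.
k is even, so the fundamental solution of x^2 - 1736y^2 = 1 is (p_{k-1}, q_{k-1}) = (p_3, q_3); compute convergents through index 3.
Convergents (p_i = a_i*p_{i-1} + p_{i-2}, q_i = a_i*q_{i-1} + q_{i-2} with p_{-2}=0, p_{-1}=1, q_{-2}=1, q_{-1}=0):
  i=0: a_0=41, p_0 = 41*1 + 0 = 41, q_0 = 41*0 + 1 = 1.
  i=1: a_1=1, p_1 = 1*41 + 1 = 42, q_1 = 1*1 + 0 = 1.
  i=2: a_2=1, p_2 = 1*42 + 41 = 83, q_2 = 1*1 + 1 = 2.
  i=3: a_3=1, p_3 = 1*83 + 42 = 125, q_3 = 1*2 + 1 = 3.
Check: 125^2 - 1736*3^2 = 15625 - 15624 = 1, so (x, y) = (125, 3) solves the equation, and by the theorem it is the least positive solution.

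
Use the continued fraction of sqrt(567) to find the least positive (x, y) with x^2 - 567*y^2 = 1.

First expand sqrt(567) as a continued fraction. With x_i = (sqrt(567) + m_i)/d_i and (m_0, d_0) = (0, 1): a_0 = floor(sqrt(567)) = 23, since 23^2 = 529 <= 567 < 576 = 24^2.
Iterate m_{i+1} = d_i*a_i - m_i, d_{i+1} = (567 - m_{i+1}^2)/d_i, a_{i+1} = floor((a_0 + m_{i+1})/d_{i+1}):
  m_1 = 1*23 - 0 = 23, d_1 = (567 - 23^2)/1 = 38/1 = 38, a_1 = floor((23 + 23)/38) = 1.
  m_2 = 38*1 - 23 = 15, d_2 = (567 - 15^2)/38 = 342/38 = 9, a_2 = floor((23 + 15)/9) = 4.
  m_3 = 9*4 - 15 = 21, d_3 = (567 - 21^2)/9 = 126/9 = 14, a_3 = floor((23 + 21)/14) = 3.
  m_4 = 14*3 - 21 = 21, d_4 = (567 - 21^2)/14 = 126/14 = 9, a_4 = floor((23 + 21)/9) = 4.
  m_5 = 9*4 - 21 = 15, d_5 = (567 - 15^2)/9 = 342/9 = 38, a_5 = floor((23 + 15)/38) = 1.
  m_6 = 38*1 - 15 = 23, d_6 = (567 - 23^2)/38 = 38/38 = 1, a_6 = floor((23 + 23)/1) = 46.
  m_7 = 1*46 - 23 = 23, d_7 = (567 - 23^2)/1 = 38/1 = 38: (m_7, d_7) = (m_1, d_1) = (23, 38), so from here the quotients repeat a_1, ..., a_6; the period length is 6.
So sqrt(567) = [23; (1, 4, 3, 4, 1, 46)] with period length k = 6.
k is even, so the fundamental solution of x^2 - 567y^2 = 1 is (p_{k-1}, q_{k-1}) = (p_5, q_5); compute convergents through index 5.
Convergents (p_i = a_i*p_{i-1} + p_{i-2}, q_i = a_i*q_{i-1} + q_{i-2} with p_{-2}=0, p_{-1}=1, q_{-2}=1, q_{-1}=0):
  i=0: a_0=23, p_0 = 23*1 + 0 = 23, q_0 = 23*0 + 1 = 1.
  i=1: a_1=1, p_1 = 1*23 + 1 = 24, q_1 = 1*1 + 0 = 1.
  i=2: a_2=4, p_2 = 4*24 + 23 = 119, q_2 = 4*1 + 1 = 5.
  i=3: a_3=3, p_3 = 3*119 + 24 = 381, q_3 = 3*5 + 1 = 16.
  i=4: a_4=4, p_4 = 4*381 + 119 = 1643, q_4 = 4*16 + 5 = 69.
  i=5: a_5=1, p_5 = 1*1643 + 381 = 2024, q_5 = 1*69 + 16 = 85.
Check: 2024^2 - 567*85^2 = 4096576 - 4096575 = 1, so (x, y) = (2024, 85) solves the equation, and by the theorem it is the least positive solution.

(x, y) = (2024, 85)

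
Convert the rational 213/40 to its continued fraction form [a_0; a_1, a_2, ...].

[5; 3, 13]

Run the Euclidean algorithm on 213 and 40; the successive quotients are the partial quotients a_0, a_1, ... (each step inverts the fractional part left over by the previous one):
  213 = 5*40 + 13, so a_0 = 5.
  40 = 3*13 + 1, so a_1 = 3.
  13 = 13*1 + 0, so a_2 = 13.
The remainder reaches 0 after 3 divisions, so the expansion has 3 partial quotients, read off in order.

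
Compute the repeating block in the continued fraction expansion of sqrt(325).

Write x_i = (sqrt(325) + m_i)/d_i with (m_0, d_0) = (0, 1). a_0 = floor(sqrt(325)) = 18, since 18^2 = 324 <= 325 < 361 = 19^2.
Iterate m_{i+1} = d_i*a_i - m_i, d_{i+1} = (325 - m_{i+1}^2)/d_i, a_{i+1} = floor((a_0 + m_{i+1})/d_{i+1}):
  m_1 = 1*18 - 0 = 18, d_1 = (325 - 18^2)/1 = 1/1 = 1, a_1 = floor((18 + 18)/1) = 36.
  m_2 = 1*36 - 18 = 18, d_2 = (325 - 18^2)/1 = 1/1 = 1: (m_2, d_2) = (m_1, d_1) = (18, 1), so from here the quotient a_1 repeats; the period length is 1.
Hence the expansion of sqrt(325) is a_0 = 18 followed by the repeating block 36 (period 1).

[18; (36)]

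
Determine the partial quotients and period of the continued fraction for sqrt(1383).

Write x_i = (sqrt(1383) + m_i)/d_i with (m_0, d_0) = (0, 1). a_0 = floor(sqrt(1383)) = 37, since 37^2 = 1369 <= 1383 < 1444 = 38^2.
Iterate m_{i+1} = d_i*a_i - m_i, d_{i+1} = (1383 - m_{i+1}^2)/d_i, a_{i+1} = floor((a_0 + m_{i+1})/d_{i+1}):
  m_1 = 1*37 - 0 = 37, d_1 = (1383 - 37^2)/1 = 14/1 = 14, a_1 = floor((37 + 37)/14) = 5.
  m_2 = 14*5 - 37 = 33, d_2 = (1383 - 33^2)/14 = 294/14 = 21, a_2 = floor((37 + 33)/21) = 3.
  m_3 = 21*3 - 33 = 30, d_3 = (1383 - 30^2)/21 = 483/21 = 23, a_3 = floor((37 + 30)/23) = 2.
  m_4 = 23*2 - 30 = 16, d_4 = (1383 - 16^2)/23 = 1127/23 = 49, a_4 = floor((37 + 16)/49) = 1.
  m_5 = 49*1 - 16 = 33, d_5 = (1383 - 33^2)/49 = 294/49 = 6, a_5 = floor((37 + 33)/6) = 11.
  m_6 = 6*11 - 33 = 33, d_6 = (1383 - 33^2)/6 = 294/6 = 49, a_6 = floor((37 + 33)/49) = 1.
  m_7 = 49*1 - 33 = 16, d_7 = (1383 - 16^2)/49 = 1127/49 = 23, a_7 = floor((37 + 16)/23) = 2.
  m_8 = 23*2 - 16 = 30, d_8 = (1383 - 30^2)/23 = 483/23 = 21, a_8 = floor((37 + 30)/21) = 3.
  m_9 = 21*3 - 30 = 33, d_9 = (1383 - 33^2)/21 = 294/21 = 14, a_9 = floor((37 + 33)/14) = 5.
  m_10 = 14*5 - 33 = 37, d_10 = (1383 - 37^2)/14 = 14/14 = 1, a_10 = floor((37 + 37)/1) = 74.
  m_11 = 1*74 - 37 = 37, d_11 = (1383 - 37^2)/1 = 14/1 = 14: (m_11, d_11) = (m_1, d_1) = (37, 14), so from here the quotients repeat a_1, ..., a_10; the period length is 10.
Hence the expansion of sqrt(1383) is a_0 = 37 followed by the repeating block 5, 3, 2, 1, 11, 1, 2, 3, 5, 74 (period 10).

[37; (5, 3, 2, 1, 11, 1, 2, 3, 5, 74)]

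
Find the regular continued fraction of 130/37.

[3; 1, 1, 18]

Run the Euclidean algorithm on 130 and 37; the successive quotients are the partial quotients a_0, a_1, ... (each step inverts the fractional part left over by the previous one):
  130 = 3*37 + 19, so a_0 = 3.
  37 = 1*19 + 18, so a_1 = 1.
  19 = 1*18 + 1, so a_2 = 1.
  18 = 18*1 + 0, so a_3 = 18.
The remainder reaches 0 after 4 divisions, so the expansion has 4 partial quotients, read off in order.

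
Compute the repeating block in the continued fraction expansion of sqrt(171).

Write x_i = (sqrt(171) + m_i)/d_i with (m_0, d_0) = (0, 1). a_0 = floor(sqrt(171)) = 13, since 13^2 = 169 <= 171 < 196 = 14^2.
Iterate m_{i+1} = d_i*a_i - m_i, d_{i+1} = (171 - m_{i+1}^2)/d_i, a_{i+1} = floor((a_0 + m_{i+1})/d_{i+1}):
  m_1 = 1*13 - 0 = 13, d_1 = (171 - 13^2)/1 = 2/1 = 2, a_1 = floor((13 + 13)/2) = 13.
  m_2 = 2*13 - 13 = 13, d_2 = (171 - 13^2)/2 = 2/2 = 1, a_2 = floor((13 + 13)/1) = 26.
  m_3 = 1*26 - 13 = 13, d_3 = (171 - 13^2)/1 = 2/1 = 2: (m_3, d_3) = (m_1, d_1) = (13, 2), so from here the quotients repeat a_1, a_2; the period length is 2.
Hence the expansion of sqrt(171) is a_0 = 13 followed by the repeating block 13, 26 (period 2).

[13; (13, 26)]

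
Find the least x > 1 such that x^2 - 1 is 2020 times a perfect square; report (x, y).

(x, y) = (809, 18)

First expand sqrt(2020) as a continued fraction. With x_i = (sqrt(2020) + m_i)/d_i and (m_0, d_0) = (0, 1): a_0 = floor(sqrt(2020)) = 44, since 44^2 = 1936 <= 2020 < 2025 = 45^2.
Iterate m_{i+1} = d_i*a_i - m_i, d_{i+1} = (2020 - m_{i+1}^2)/d_i, a_{i+1} = floor((a_0 + m_{i+1})/d_{i+1}):
  m_1 = 1*44 - 0 = 44, d_1 = (2020 - 44^2)/1 = 84/1 = 84, a_1 = floor((44 + 44)/84) = 1.
  m_2 = 84*1 - 44 = 40, d_2 = (2020 - 40^2)/84 = 420/84 = 5, a_2 = floor((44 + 40)/5) = 16.
  m_3 = 5*16 - 40 = 40, d_3 = (2020 - 40^2)/5 = 420/5 = 84, a_3 = floor((44 + 40)/84) = 1.
  m_4 = 84*1 - 40 = 44, d_4 = (2020 - 44^2)/84 = 84/84 = 1, a_4 = floor((44 + 44)/1) = 88.
  m_5 = 1*88 - 44 = 44, d_5 = (2020 - 44^2)/1 = 84/1 = 84: (m_5, d_5) = (m_1, d_1) = (44, 84), so from here the quotients repeat a_1, ..., a_4; the period length is 4.
So sqrt(2020) = [44; (1, 16, 1, 88)] with period length k = 4.
k is even, so the fundamental solution of x^2 - 2020y^2 = 1 is (p_{k-1}, q_{k-1}) = (p_3, q_3); compute convergents through index 3.
Convergents (p_i = a_i*p_{i-1} + p_{i-2}, q_i = a_i*q_{i-1} + q_{i-2} with p_{-2}=0, p_{-1}=1, q_{-2}=1, q_{-1}=0):
  i=0: a_0=44, p_0 = 44*1 + 0 = 44, q_0 = 44*0 + 1 = 1.
  i=1: a_1=1, p_1 = 1*44 + 1 = 45, q_1 = 1*1 + 0 = 1.
  i=2: a_2=16, p_2 = 16*45 + 44 = 764, q_2 = 16*1 + 1 = 17.
  i=3: a_3=1, p_3 = 1*764 + 45 = 809, q_3 = 1*17 + 1 = 18.
Check: 809^2 - 2020*18^2 = 654481 - 654480 = 1, so (x, y) = (809, 18) solves the equation, and by the theorem it is the least positive solution.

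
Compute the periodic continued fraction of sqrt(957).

Write x_i = (sqrt(957) + m_i)/d_i with (m_0, d_0) = (0, 1). a_0 = floor(sqrt(957)) = 30, since 30^2 = 900 <= 957 < 961 = 31^2.
Iterate m_{i+1} = d_i*a_i - m_i, d_{i+1} = (957 - m_{i+1}^2)/d_i, a_{i+1} = floor((a_0 + m_{i+1})/d_{i+1}):
  m_1 = 1*30 - 0 = 30, d_1 = (957 - 30^2)/1 = 57/1 = 57, a_1 = floor((30 + 30)/57) = 1.
  m_2 = 57*1 - 30 = 27, d_2 = (957 - 27^2)/57 = 228/57 = 4, a_2 = floor((30 + 27)/4) = 14.
  m_3 = 4*14 - 27 = 29, d_3 = (957 - 29^2)/4 = 116/4 = 29, a_3 = floor((30 + 29)/29) = 2.
  m_4 = 29*2 - 29 = 29, d_4 = (957 - 29^2)/29 = 116/29 = 4, a_4 = floor((30 + 29)/4) = 14.
  m_5 = 4*14 - 29 = 27, d_5 = (957 - 27^2)/4 = 228/4 = 57, a_5 = floor((30 + 27)/57) = 1.
  m_6 = 57*1 - 27 = 30, d_6 = (957 - 30^2)/57 = 57/57 = 1, a_6 = floor((30 + 30)/1) = 60.
  m_7 = 1*60 - 30 = 30, d_7 = (957 - 30^2)/1 = 57/1 = 57: (m_7, d_7) = (m_1, d_1) = (30, 57), so from here the quotients repeat a_1, ..., a_6; the period length is 6.
Hence the expansion of sqrt(957) is a_0 = 30 followed by the repeating block 1, 14, 2, 14, 1, 60 (period 6).

[30; (1, 14, 2, 14, 1, 60)]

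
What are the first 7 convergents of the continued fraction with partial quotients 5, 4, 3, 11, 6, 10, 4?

Using the convergent recurrence p_i = a_i*p_{i-1} + p_{i-2}, q_i = a_i*q_{i-1} + q_{i-2} with p_{-2}=0, p_{-1}=1, q_{-2}=1, q_{-1}=0:
  i=0: a_0=5, p_0 = 5*1 + 0 = 5, q_0 = 5*0 + 1 = 1.
  i=1: a_1=4, p_1 = 4*5 + 1 = 21, q_1 = 4*1 + 0 = 4.
  i=2: a_2=3, p_2 = 3*21 + 5 = 68, q_2 = 3*4 + 1 = 13.
  i=3: a_3=11, p_3 = 11*68 + 21 = 769, q_3 = 11*13 + 4 = 147.
  i=4: a_4=6, p_4 = 6*769 + 68 = 4682, q_4 = 6*147 + 13 = 895.
  i=5: a_5=10, p_5 = 10*4682 + 769 = 47589, q_5 = 10*895 + 147 = 9097.
  i=6: a_6=4, p_6 = 4*47589 + 4682 = 195038, q_6 = 4*9097 + 895 = 37283.

5/1, 21/4, 68/13, 769/147, 4682/895, 47589/9097, 195038/37283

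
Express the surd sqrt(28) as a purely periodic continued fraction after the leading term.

Write x_i = (sqrt(28) + m_i)/d_i with (m_0, d_0) = (0, 1). a_0 = floor(sqrt(28)) = 5, since 5^2 = 25 <= 28 < 36 = 6^2.
Iterate m_{i+1} = d_i*a_i - m_i, d_{i+1} = (28 - m_{i+1}^2)/d_i, a_{i+1} = floor((a_0 + m_{i+1})/d_{i+1}):
  m_1 = 1*5 - 0 = 5, d_1 = (28 - 5^2)/1 = 3/1 = 3, a_1 = floor((5 + 5)/3) = 3.
  m_2 = 3*3 - 5 = 4, d_2 = (28 - 4^2)/3 = 12/3 = 4, a_2 = floor((5 + 4)/4) = 2.
  m_3 = 4*2 - 4 = 4, d_3 = (28 - 4^2)/4 = 12/4 = 3, a_3 = floor((5 + 4)/3) = 3.
  m_4 = 3*3 - 4 = 5, d_4 = (28 - 5^2)/3 = 3/3 = 1, a_4 = floor((5 + 5)/1) = 10.
  m_5 = 1*10 - 5 = 5, d_5 = (28 - 5^2)/1 = 3/1 = 3: (m_5, d_5) = (m_1, d_1) = (5, 3), so from here the quotients repeat a_1, ..., a_4; the period length is 4.
Hence the expansion of sqrt(28) is a_0 = 5 followed by the repeating block 3, 2, 3, 10 (period 4).

[5; (3, 2, 3, 10)]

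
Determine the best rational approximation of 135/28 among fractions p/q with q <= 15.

53/11

Expand x = 135/28 as a continued fraction with the Euclidean algorithm:
  135 = 4*28 + 23, so a_0 = 4.
  28 = 1*23 + 5, so a_1 = 1.
  23 = 4*5 + 3, so a_2 = 4.
  5 = 1*3 + 2, so a_3 = 1.
  3 = 1*2 + 1, so a_4 = 1.
  2 = 2*1 + 0, so a_5 = 2.
so x = [4; 1, 4, 1, 1, 2].
Convergents (p_i = a_i*p_{i-1} + p_{i-2}, q_i = a_i*q_{i-1} + q_{i-2} with p_{-2}=0, p_{-1}=1, q_{-2}=1, q_{-1}=0), until the denominator exceeds 15:
  i=0: a_0=4, p_0 = 4*1 + 0 = 4, q_0 = 4*0 + 1 = 1.
  i=1: a_1=1, p_1 = 1*4 + 1 = 5, q_1 = 1*1 + 0 = 1.
  i=2: a_2=4, p_2 = 4*5 + 4 = 24, q_2 = 4*1 + 1 = 5.
  i=3: a_3=1, p_3 = 1*24 + 5 = 29, q_3 = 1*5 + 1 = 6.
  i=4: a_4=1, p_4 = 1*29 + 24 = 53, q_4 = 1*6 + 5 = 11.
  i=5: a_5=2, p_5 = 2*53 + 29 = 135, q_5 = 2*11 + 6 = 28.
q_5 = 28 > 15, so the last convergent with denominator <= 15 is p_4/q_4 = 53/11.
The closest fraction with denominator <= 15 is either p_4/q_4 or the intermediate fraction (k*p_4 + p_3)/(k*q_4 + q_3) with the largest k >= 1 whose denominator stays <= 15; these approach x as k grows, and every other convergent or intermediate fraction in range is farther away.
Largest k: floor((15 - q_3)/q_4) = floor((15 - 6)/11) = 0.
Since k = 0, no intermediate fraction beyond p_4/q_4 has denominator <= 15, so the convergent 53/11 is the closest (its error is |135*11 - 53*28|/(28*11) = 1/308).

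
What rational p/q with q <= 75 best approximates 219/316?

52/75

Expand x = 219/316 as a continued fraction with the Euclidean algorithm:
  219 = 0*316 + 219, so a_0 = 0.
  316 = 1*219 + 97, so a_1 = 1.
  219 = 2*97 + 25, so a_2 = 2.
  97 = 3*25 + 22, so a_3 = 3.
  25 = 1*22 + 3, so a_4 = 1.
  22 = 7*3 + 1, so a_5 = 7.
  3 = 3*1 + 0, so a_6 = 3.
so x = [0; 1, 2, 3, 1, 7, 3].
Convergents (p_i = a_i*p_{i-1} + p_{i-2}, q_i = a_i*q_{i-1} + q_{i-2} with p_{-2}=0, p_{-1}=1, q_{-2}=1, q_{-1}=0), until the denominator exceeds 75:
  i=0: a_0=0, p_0 = 0*1 + 0 = 0, q_0 = 0*0 + 1 = 1.
  i=1: a_1=1, p_1 = 1*0 + 1 = 1, q_1 = 1*1 + 0 = 1.
  i=2: a_2=2, p_2 = 2*1 + 0 = 2, q_2 = 2*1 + 1 = 3.
  i=3: a_3=3, p_3 = 3*2 + 1 = 7, q_3 = 3*3 + 1 = 10.
  i=4: a_4=1, p_4 = 1*7 + 2 = 9, q_4 = 1*10 + 3 = 13.
  i=5: a_5=7, p_5 = 7*9 + 7 = 70, q_5 = 7*13 + 10 = 101.
q_5 = 101 > 75, so the last convergent with denominator <= 75 is p_4/q_4 = 9/13.
The closest fraction with denominator <= 75 is either p_4/q_4 or the intermediate fraction (k*p_4 + p_3)/(k*q_4 + q_3) with the largest k >= 1 whose denominator stays <= 75; these approach x as k grows, and every other convergent or intermediate fraction in range is farther away.
Largest k: floor((75 - q_3)/q_4) = floor((75 - 10)/13) = 5.
That gives (5*9 + 7)/(5*13 + 10) = 52/75.
Compare the errors: |x - 9/13| = |219*13 - 9*316|/(316*13) = 3/4108, and |x - 52/75| = |219*75 - 52*316|/(316*75) = 7/23700.
Cross-multiplying, 7*4108 = 28756 < 71100 = 3*23700, so 7/23700 is smaller: the intermediate fraction 52/75 is closer to x than 9/13.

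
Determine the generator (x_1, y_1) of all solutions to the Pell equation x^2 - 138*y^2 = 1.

(x, y) = (47, 4)

First expand sqrt(138) as a continued fraction. With x_i = (sqrt(138) + m_i)/d_i and (m_0, d_0) = (0, 1): a_0 = floor(sqrt(138)) = 11, since 11^2 = 121 <= 138 < 144 = 12^2.
Iterate m_{i+1} = d_i*a_i - m_i, d_{i+1} = (138 - m_{i+1}^2)/d_i, a_{i+1} = floor((a_0 + m_{i+1})/d_{i+1}):
  m_1 = 1*11 - 0 = 11, d_1 = (138 - 11^2)/1 = 17/1 = 17, a_1 = floor((11 + 11)/17) = 1.
  m_2 = 17*1 - 11 = 6, d_2 = (138 - 6^2)/17 = 102/17 = 6, a_2 = floor((11 + 6)/6) = 2.
  m_3 = 6*2 - 6 = 6, d_3 = (138 - 6^2)/6 = 102/6 = 17, a_3 = floor((11 + 6)/17) = 1.
  m_4 = 17*1 - 6 = 11, d_4 = (138 - 11^2)/17 = 17/17 = 1, a_4 = floor((11 + 11)/1) = 22.
  m_5 = 1*22 - 11 = 11, d_5 = (138 - 11^2)/1 = 17/1 = 17: (m_5, d_5) = (m_1, d_1) = (11, 17), so from here the quotients repeat a_1, ..., a_4; the period length is 4.
So sqrt(138) = [11; (1, 2, 1, 22)] with period length k = 4.
k is even, so the fundamental solution of x^2 - 138y^2 = 1 is (p_{k-1}, q_{k-1}) = (p_3, q_3); compute convergents through index 3.
Convergents (p_i = a_i*p_{i-1} + p_{i-2}, q_i = a_i*q_{i-1} + q_{i-2} with p_{-2}=0, p_{-1}=1, q_{-2}=1, q_{-1}=0):
  i=0: a_0=11, p_0 = 11*1 + 0 = 11, q_0 = 11*0 + 1 = 1.
  i=1: a_1=1, p_1 = 1*11 + 1 = 12, q_1 = 1*1 + 0 = 1.
  i=2: a_2=2, p_2 = 2*12 + 11 = 35, q_2 = 2*1 + 1 = 3.
  i=3: a_3=1, p_3 = 1*35 + 12 = 47, q_3 = 1*3 + 1 = 4.
Check: 47^2 - 138*4^2 = 2209 - 2208 = 1, so (x, y) = (47, 4) solves the equation, and by the theorem it is the least positive solution.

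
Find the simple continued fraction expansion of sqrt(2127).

[46; (8, 2, 1, 2, 30, 2, 1, 2, 8, 92)]

Write x_i = (sqrt(2127) + m_i)/d_i with (m_0, d_0) = (0, 1). a_0 = floor(sqrt(2127)) = 46, since 46^2 = 2116 <= 2127 < 2209 = 47^2.
Iterate m_{i+1} = d_i*a_i - m_i, d_{i+1} = (2127 - m_{i+1}^2)/d_i, a_{i+1} = floor((a_0 + m_{i+1})/d_{i+1}):
  m_1 = 1*46 - 0 = 46, d_1 = (2127 - 46^2)/1 = 11/1 = 11, a_1 = floor((46 + 46)/11) = 8.
  m_2 = 11*8 - 46 = 42, d_2 = (2127 - 42^2)/11 = 363/11 = 33, a_2 = floor((46 + 42)/33) = 2.
  m_3 = 33*2 - 42 = 24, d_3 = (2127 - 24^2)/33 = 1551/33 = 47, a_3 = floor((46 + 24)/47) = 1.
  m_4 = 47*1 - 24 = 23, d_4 = (2127 - 23^2)/47 = 1598/47 = 34, a_4 = floor((46 + 23)/34) = 2.
  m_5 = 34*2 - 23 = 45, d_5 = (2127 - 45^2)/34 = 102/34 = 3, a_5 = floor((46 + 45)/3) = 30.
  m_6 = 3*30 - 45 = 45, d_6 = (2127 - 45^2)/3 = 102/3 = 34, a_6 = floor((46 + 45)/34) = 2.
  m_7 = 34*2 - 45 = 23, d_7 = (2127 - 23^2)/34 = 1598/34 = 47, a_7 = floor((46 + 23)/47) = 1.
  m_8 = 47*1 - 23 = 24, d_8 = (2127 - 24^2)/47 = 1551/47 = 33, a_8 = floor((46 + 24)/33) = 2.
  m_9 = 33*2 - 24 = 42, d_9 = (2127 - 42^2)/33 = 363/33 = 11, a_9 = floor((46 + 42)/11) = 8.
  m_10 = 11*8 - 42 = 46, d_10 = (2127 - 46^2)/11 = 11/11 = 1, a_10 = floor((46 + 46)/1) = 92.
  m_11 = 1*92 - 46 = 46, d_11 = (2127 - 46^2)/1 = 11/1 = 11: (m_11, d_11) = (m_1, d_1) = (46, 11), so from here the quotients repeat a_1, ..., a_10; the period length is 10.
Hence the expansion of sqrt(2127) is a_0 = 46 followed by the repeating block 8, 2, 1, 2, 30, 2, 1, 2, 8, 92 (period 10).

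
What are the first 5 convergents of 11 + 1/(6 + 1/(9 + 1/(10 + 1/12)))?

Using the convergent recurrence p_i = a_i*p_{i-1} + p_{i-2}, q_i = a_i*q_{i-1} + q_{i-2} with p_{-2}=0, p_{-1}=1, q_{-2}=1, q_{-1}=0:
  i=0: a_0=11, p_0 = 11*1 + 0 = 11, q_0 = 11*0 + 1 = 1.
  i=1: a_1=6, p_1 = 6*11 + 1 = 67, q_1 = 6*1 + 0 = 6.
  i=2: a_2=9, p_2 = 9*67 + 11 = 614, q_2 = 9*6 + 1 = 55.
  i=3: a_3=10, p_3 = 10*614 + 67 = 6207, q_3 = 10*55 + 6 = 556.
  i=4: a_4=12, p_4 = 12*6207 + 614 = 75098, q_4 = 12*556 + 55 = 6727.

11/1, 67/6, 614/55, 6207/556, 75098/6727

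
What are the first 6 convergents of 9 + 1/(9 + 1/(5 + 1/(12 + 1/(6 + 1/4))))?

9/1, 82/9, 419/46, 5110/561, 31079/3412, 129426/14209

Using the convergent recurrence p_i = a_i*p_{i-1} + p_{i-2}, q_i = a_i*q_{i-1} + q_{i-2} with p_{-2}=0, p_{-1}=1, q_{-2}=1, q_{-1}=0:
  i=0: a_0=9, p_0 = 9*1 + 0 = 9, q_0 = 9*0 + 1 = 1.
  i=1: a_1=9, p_1 = 9*9 + 1 = 82, q_1 = 9*1 + 0 = 9.
  i=2: a_2=5, p_2 = 5*82 + 9 = 419, q_2 = 5*9 + 1 = 46.
  i=3: a_3=12, p_3 = 12*419 + 82 = 5110, q_3 = 12*46 + 9 = 561.
  i=4: a_4=6, p_4 = 6*5110 + 419 = 31079, q_4 = 6*561 + 46 = 3412.
  i=5: a_5=4, p_5 = 4*31079 + 5110 = 129426, q_5 = 4*3412 + 561 = 14209.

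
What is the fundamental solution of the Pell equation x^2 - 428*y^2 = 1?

(x, y) = (1850887, 89466)

First expand sqrt(428) as a continued fraction. With x_i = (sqrt(428) + m_i)/d_i and (m_0, d_0) = (0, 1): a_0 = floor(sqrt(428)) = 20, since 20^2 = 400 <= 428 < 441 = 21^2.
Iterate m_{i+1} = d_i*a_i - m_i, d_{i+1} = (428 - m_{i+1}^2)/d_i, a_{i+1} = floor((a_0 + m_{i+1})/d_{i+1}):
  m_1 = 1*20 - 0 = 20, d_1 = (428 - 20^2)/1 = 28/1 = 28, a_1 = floor((20 + 20)/28) = 1.
  m_2 = 28*1 - 20 = 8, d_2 = (428 - 8^2)/28 = 364/28 = 13, a_2 = floor((20 + 8)/13) = 2.
  m_3 = 13*2 - 8 = 18, d_3 = (428 - 18^2)/13 = 104/13 = 8, a_3 = floor((20 + 18)/8) = 4.
  m_4 = 8*4 - 18 = 14, d_4 = (428 - 14^2)/8 = 232/8 = 29, a_4 = floor((20 + 14)/29) = 1.
  m_5 = 29*1 - 14 = 15, d_5 = (428 - 15^2)/29 = 203/29 = 7, a_5 = floor((20 + 15)/7) = 5.
  m_6 = 7*5 - 15 = 20, d_6 = (428 - 20^2)/7 = 28/7 = 4, a_6 = floor((20 + 20)/4) = 10.
  m_7 = 4*10 - 20 = 20, d_7 = (428 - 20^2)/4 = 28/4 = 7, a_7 = floor((20 + 20)/7) = 5.
  m_8 = 7*5 - 20 = 15, d_8 = (428 - 15^2)/7 = 203/7 = 29, a_8 = floor((20 + 15)/29) = 1.
  m_9 = 29*1 - 15 = 14, d_9 = (428 - 14^2)/29 = 232/29 = 8, a_9 = floor((20 + 14)/8) = 4.
  m_10 = 8*4 - 14 = 18, d_10 = (428 - 18^2)/8 = 104/8 = 13, a_10 = floor((20 + 18)/13) = 2.
  m_11 = 13*2 - 18 = 8, d_11 = (428 - 8^2)/13 = 364/13 = 28, a_11 = floor((20 + 8)/28) = 1.
  m_12 = 28*1 - 8 = 20, d_12 = (428 - 20^2)/28 = 28/28 = 1, a_12 = floor((20 + 20)/1) = 40.
  m_13 = 1*40 - 20 = 20, d_13 = (428 - 20^2)/1 = 28/1 = 28: (m_13, d_13) = (m_1, d_1) = (20, 28), so from here the quotients repeat a_1, ..., a_12; the period length is 12.
So sqrt(428) = [20; (1, 2, 4, 1, 5, 10, 5, 1, 4, 2, 1, 40)] with period length k = 12.
k is even, so the fundamental solution of x^2 - 428y^2 = 1 is (p_{k-1}, q_{k-1}) = (p_11, q_11); compute convergents through index 11.
Convergents (p_i = a_i*p_{i-1} + p_{i-2}, q_i = a_i*q_{i-1} + q_{i-2} with p_{-2}=0, p_{-1}=1, q_{-2}=1, q_{-1}=0):
  i=0: a_0=20, p_0 = 20*1 + 0 = 20, q_0 = 20*0 + 1 = 1.
  i=1: a_1=1, p_1 = 1*20 + 1 = 21, q_1 = 1*1 + 0 = 1.
  i=2: a_2=2, p_2 = 2*21 + 20 = 62, q_2 = 2*1 + 1 = 3.
  i=3: a_3=4, p_3 = 4*62 + 21 = 269, q_3 = 4*3 + 1 = 13.
  i=4: a_4=1, p_4 = 1*269 + 62 = 331, q_4 = 1*13 + 3 = 16.
  i=5: a_5=5, p_5 = 5*331 + 269 = 1924, q_5 = 5*16 + 13 = 93.
  i=6: a_6=10, p_6 = 10*1924 + 331 = 19571, q_6 = 10*93 + 16 = 946.
  i=7: a_7=5, p_7 = 5*19571 + 1924 = 99779, q_7 = 5*946 + 93 = 4823.
  i=8: a_8=1, p_8 = 1*99779 + 19571 = 119350, q_8 = 1*4823 + 946 = 5769.
  i=9: a_9=4, p_9 = 4*119350 + 99779 = 577179, q_9 = 4*5769 + 4823 = 27899.
  i=10: a_10=2, p_10 = 2*577179 + 119350 = 1273708, q_10 = 2*27899 + 5769 = 61567.
  i=11: a_11=1, p_11 = 1*1273708 + 577179 = 1850887, q_11 = 1*61567 + 27899 = 89466.
Check: 1850887^2 - 428*89466^2 = 3425782686769 - 3425782686768 = 1, so (x, y) = (1850887, 89466) solves the equation, and by the theorem it is the least positive solution.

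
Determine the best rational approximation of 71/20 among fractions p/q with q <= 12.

39/11

Expand x = 71/20 as a continued fraction with the Euclidean algorithm:
  71 = 3*20 + 11, so a_0 = 3.
  20 = 1*11 + 9, so a_1 = 1.
  11 = 1*9 + 2, so a_2 = 1.
  9 = 4*2 + 1, so a_3 = 4.
  2 = 2*1 + 0, so a_4 = 2.
so x = [3; 1, 1, 4, 2].
Convergents (p_i = a_i*p_{i-1} + p_{i-2}, q_i = a_i*q_{i-1} + q_{i-2} with p_{-2}=0, p_{-1}=1, q_{-2}=1, q_{-1}=0), until the denominator exceeds 12:
  i=0: a_0=3, p_0 = 3*1 + 0 = 3, q_0 = 3*0 + 1 = 1.
  i=1: a_1=1, p_1 = 1*3 + 1 = 4, q_1 = 1*1 + 0 = 1.
  i=2: a_2=1, p_2 = 1*4 + 3 = 7, q_2 = 1*1 + 1 = 2.
  i=3: a_3=4, p_3 = 4*7 + 4 = 32, q_3 = 4*2 + 1 = 9.
  i=4: a_4=2, p_4 = 2*32 + 7 = 71, q_4 = 2*9 + 2 = 20.
q_4 = 20 > 12, so the last convergent with denominator <= 12 is p_3/q_3 = 32/9.
The closest fraction with denominator <= 12 is either p_3/q_3 or the intermediate fraction (k*p_3 + p_2)/(k*q_3 + q_2) with the largest k >= 1 whose denominator stays <= 12; these approach x as k grows, and every other convergent or intermediate fraction in range is farther away.
Largest k: floor((12 - q_2)/q_3) = floor((12 - 2)/9) = 1.
That gives (1*32 + 7)/(1*9 + 2) = 39/11.
Compare the errors: |x - 32/9| = |71*9 - 32*20|/(20*9) = 1/180, and |x - 39/11| = |71*11 - 39*20|/(20*11) = 1/220.
Cross-multiplying, 1*180 = 180 < 220 = 1*220, so 1/220 is smaller: the intermediate fraction 39/11 is closer to x than 32/9.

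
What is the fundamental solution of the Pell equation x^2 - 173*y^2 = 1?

(x, y) = (2499849, 190060)

First expand sqrt(173) as a continued fraction. With x_i = (sqrt(173) + m_i)/d_i and (m_0, d_0) = (0, 1): a_0 = floor(sqrt(173)) = 13, since 13^2 = 169 <= 173 < 196 = 14^2.
Iterate m_{i+1} = d_i*a_i - m_i, d_{i+1} = (173 - m_{i+1}^2)/d_i, a_{i+1} = floor((a_0 + m_{i+1})/d_{i+1}):
  m_1 = 1*13 - 0 = 13, d_1 = (173 - 13^2)/1 = 4/1 = 4, a_1 = floor((13 + 13)/4) = 6.
  m_2 = 4*6 - 13 = 11, d_2 = (173 - 11^2)/4 = 52/4 = 13, a_2 = floor((13 + 11)/13) = 1.
  m_3 = 13*1 - 11 = 2, d_3 = (173 - 2^2)/13 = 169/13 = 13, a_3 = floor((13 + 2)/13) = 1.
  m_4 = 13*1 - 2 = 11, d_4 = (173 - 11^2)/13 = 52/13 = 4, a_4 = floor((13 + 11)/4) = 6.
  m_5 = 4*6 - 11 = 13, d_5 = (173 - 13^2)/4 = 4/4 = 1, a_5 = floor((13 + 13)/1) = 26.
  m_6 = 1*26 - 13 = 13, d_6 = (173 - 13^2)/1 = 4/1 = 4: (m_6, d_6) = (m_1, d_1) = (13, 4), so from here the quotients repeat a_1, ..., a_5; the period length is 5.
So sqrt(173) = [13; (6, 1, 1, 6, 26)] with period length k = 5.
k is odd, so (p_{k-1}, q_{k-1}) only solves x^2 - 173y^2 = -1 and the fundamental solution of x^2 - 173y^2 = 1 is (p_{2k-1}, q_{2k-1}) = (p_9, q_9); compute convergents through index 9, running through the period twice.
Convergents (p_i = a_i*p_{i-1} + p_{i-2}, q_i = a_i*q_{i-1} + q_{i-2} with p_{-2}=0, p_{-1}=1, q_{-2}=1, q_{-1}=0):
  i=0: a_0=13, p_0 = 13*1 + 0 = 13, q_0 = 13*0 + 1 = 1.
  i=1: a_1=6, p_1 = 6*13 + 1 = 79, q_1 = 6*1 + 0 = 6.
  i=2: a_2=1, p_2 = 1*79 + 13 = 92, q_2 = 1*6 + 1 = 7.
  i=3: a_3=1, p_3 = 1*92 + 79 = 171, q_3 = 1*7 + 6 = 13.
  i=4: a_4=6, p_4 = 6*171 + 92 = 1118, q_4 = 6*13 + 7 = 85.
  i=5: a_5=26, p_5 = 26*1118 + 171 = 29239, q_5 = 26*85 + 13 = 2223.
  i=6: a_6=6, p_6 = 6*29239 + 1118 = 176552, q_6 = 6*2223 + 85 = 13423.
  i=7: a_7=1, p_7 = 1*176552 + 29239 = 205791, q_7 = 1*13423 + 2223 = 15646.
  i=8: a_8=1, p_8 = 1*205791 + 176552 = 382343, q_8 = 1*15646 + 13423 = 29069.
  i=9: a_9=6, p_9 = 6*382343 + 205791 = 2499849, q_9 = 6*29069 + 15646 = 190060.
Indeed p_4^2 - 173*q_4^2 = 1249924 - 1249925 = -1, not +1.
Check: 2499849^2 - 173*190060^2 = 6249245022801 - 6249245022800 = 1, so (x, y) = (2499849, 190060) solves the equation, and by the theorem it is the least positive solution.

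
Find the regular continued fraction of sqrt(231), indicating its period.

Write x_i = (sqrt(231) + m_i)/d_i with (m_0, d_0) = (0, 1). a_0 = floor(sqrt(231)) = 15, since 15^2 = 225 <= 231 < 256 = 16^2.
Iterate m_{i+1} = d_i*a_i - m_i, d_{i+1} = (231 - m_{i+1}^2)/d_i, a_{i+1} = floor((a_0 + m_{i+1})/d_{i+1}):
  m_1 = 1*15 - 0 = 15, d_1 = (231 - 15^2)/1 = 6/1 = 6, a_1 = floor((15 + 15)/6) = 5.
  m_2 = 6*5 - 15 = 15, d_2 = (231 - 15^2)/6 = 6/6 = 1, a_2 = floor((15 + 15)/1) = 30.
  m_3 = 1*30 - 15 = 15, d_3 = (231 - 15^2)/1 = 6/1 = 6: (m_3, d_3) = (m_1, d_1) = (15, 6), so from here the quotients repeat a_1, a_2; the period length is 2.
Hence the expansion of sqrt(231) is a_0 = 15 followed by the repeating block 5, 30 (period 2).

[15; (5, 30)]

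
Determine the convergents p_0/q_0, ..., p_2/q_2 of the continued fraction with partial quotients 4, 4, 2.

4/1, 17/4, 38/9

Using the convergent recurrence p_i = a_i*p_{i-1} + p_{i-2}, q_i = a_i*q_{i-1} + q_{i-2} with p_{-2}=0, p_{-1}=1, q_{-2}=1, q_{-1}=0:
  i=0: a_0=4, p_0 = 4*1 + 0 = 4, q_0 = 4*0 + 1 = 1.
  i=1: a_1=4, p_1 = 4*4 + 1 = 17, q_1 = 4*1 + 0 = 4.
  i=2: a_2=2, p_2 = 2*17 + 4 = 38, q_2 = 2*4 + 1 = 9.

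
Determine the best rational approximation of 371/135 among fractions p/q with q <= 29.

Expand x = 371/135 as a continued fraction with the Euclidean algorithm:
  371 = 2*135 + 101, so a_0 = 2.
  135 = 1*101 + 34, so a_1 = 1.
  101 = 2*34 + 33, so a_2 = 2.
  34 = 1*33 + 1, so a_3 = 1.
  33 = 33*1 + 0, so a_4 = 33.
so x = [2; 1, 2, 1, 33].
Convergents (p_i = a_i*p_{i-1} + p_{i-2}, q_i = a_i*q_{i-1} + q_{i-2} with p_{-2}=0, p_{-1}=1, q_{-2}=1, q_{-1}=0), until the denominator exceeds 29:
  i=0: a_0=2, p_0 = 2*1 + 0 = 2, q_0 = 2*0 + 1 = 1.
  i=1: a_1=1, p_1 = 1*2 + 1 = 3, q_1 = 1*1 + 0 = 1.
  i=2: a_2=2, p_2 = 2*3 + 2 = 8, q_2 = 2*1 + 1 = 3.
  i=3: a_3=1, p_3 = 1*8 + 3 = 11, q_3 = 1*3 + 1 = 4.
  i=4: a_4=33, p_4 = 33*11 + 8 = 371, q_4 = 33*4 + 3 = 135.
q_4 = 135 > 29, so the last convergent with denominator <= 29 is p_3/q_3 = 11/4.
The closest fraction with denominator <= 29 is either p_3/q_3 or the intermediate fraction (k*p_3 + p_2)/(k*q_3 + q_2) with the largest k >= 1 whose denominator stays <= 29; these approach x as k grows, and every other convergent or intermediate fraction in range is farther away.
Largest k: floor((29 - q_2)/q_3) = floor((29 - 3)/4) = 6.
That gives (6*11 + 8)/(6*4 + 3) = 74/27.
Compare the errors: |x - 11/4| = |371*4 - 11*135|/(135*4) = 1/540, and |x - 74/27| = |371*27 - 74*135|/(135*27) = 27/3645.
Cross-multiplying, 1*3645 = 3645 < 14580 = 27*540, so 1/540 is smaller: the convergent 11/4 is closer to x than 74/27.

11/4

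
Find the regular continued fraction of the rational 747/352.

[2; 8, 5, 2, 1, 2]

Run the Euclidean algorithm on 747 and 352; the successive quotients are the partial quotients a_0, a_1, ... (each step inverts the fractional part left over by the previous one):
  747 = 2*352 + 43, so a_0 = 2.
  352 = 8*43 + 8, so a_1 = 8.
  43 = 5*8 + 3, so a_2 = 5.
  8 = 2*3 + 2, so a_3 = 2.
  3 = 1*2 + 1, so a_4 = 1.
  2 = 2*1 + 0, so a_5 = 2.
The remainder reaches 0 after 6 divisions, so the expansion has 6 partial quotients, read off in order.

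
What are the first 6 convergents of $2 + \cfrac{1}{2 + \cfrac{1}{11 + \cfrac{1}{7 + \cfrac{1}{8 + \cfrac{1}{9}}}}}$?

2/1, 5/2, 57/23, 404/163, 3289/1327, 30005/12106

Using the convergent recurrence p_i = a_i*p_{i-1} + p_{i-2}, q_i = a_i*q_{i-1} + q_{i-2} with p_{-2}=0, p_{-1}=1, q_{-2}=1, q_{-1}=0:
  i=0: a_0=2, p_0 = 2*1 + 0 = 2, q_0 = 2*0 + 1 = 1.
  i=1: a_1=2, p_1 = 2*2 + 1 = 5, q_1 = 2*1 + 0 = 2.
  i=2: a_2=11, p_2 = 11*5 + 2 = 57, q_2 = 11*2 + 1 = 23.
  i=3: a_3=7, p_3 = 7*57 + 5 = 404, q_3 = 7*23 + 2 = 163.
  i=4: a_4=8, p_4 = 8*404 + 57 = 3289, q_4 = 8*163 + 23 = 1327.
  i=5: a_5=9, p_5 = 9*3289 + 404 = 30005, q_5 = 9*1327 + 163 = 12106.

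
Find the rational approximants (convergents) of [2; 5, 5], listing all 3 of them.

2/1, 11/5, 57/26

Using the convergent recurrence p_i = a_i*p_{i-1} + p_{i-2}, q_i = a_i*q_{i-1} + q_{i-2} with p_{-2}=0, p_{-1}=1, q_{-2}=1, q_{-1}=0:
  i=0: a_0=2, p_0 = 2*1 + 0 = 2, q_0 = 2*0 + 1 = 1.
  i=1: a_1=5, p_1 = 5*2 + 1 = 11, q_1 = 5*1 + 0 = 5.
  i=2: a_2=5, p_2 = 5*11 + 2 = 57, q_2 = 5*5 + 1 = 26.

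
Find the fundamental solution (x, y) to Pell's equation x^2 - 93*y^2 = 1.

(x, y) = (12151, 1260)

First expand sqrt(93) as a continued fraction. With x_i = (sqrt(93) + m_i)/d_i and (m_0, d_0) = (0, 1): a_0 = floor(sqrt(93)) = 9, since 9^2 = 81 <= 93 < 100 = 10^2.
Iterate m_{i+1} = d_i*a_i - m_i, d_{i+1} = (93 - m_{i+1}^2)/d_i, a_{i+1} = floor((a_0 + m_{i+1})/d_{i+1}):
  m_1 = 1*9 - 0 = 9, d_1 = (93 - 9^2)/1 = 12/1 = 12, a_1 = floor((9 + 9)/12) = 1.
  m_2 = 12*1 - 9 = 3, d_2 = (93 - 3^2)/12 = 84/12 = 7, a_2 = floor((9 + 3)/7) = 1.
  m_3 = 7*1 - 3 = 4, d_3 = (93 - 4^2)/7 = 77/7 = 11, a_3 = floor((9 + 4)/11) = 1.
  m_4 = 11*1 - 4 = 7, d_4 = (93 - 7^2)/11 = 44/11 = 4, a_4 = floor((9 + 7)/4) = 4.
  m_5 = 4*4 - 7 = 9, d_5 = (93 - 9^2)/4 = 12/4 = 3, a_5 = floor((9 + 9)/3) = 6.
  m_6 = 3*6 - 9 = 9, d_6 = (93 - 9^2)/3 = 12/3 = 4, a_6 = floor((9 + 9)/4) = 4.
  m_7 = 4*4 - 9 = 7, d_7 = (93 - 7^2)/4 = 44/4 = 11, a_7 = floor((9 + 7)/11) = 1.
  m_8 = 11*1 - 7 = 4, d_8 = (93 - 4^2)/11 = 77/11 = 7, a_8 = floor((9 + 4)/7) = 1.
  m_9 = 7*1 - 4 = 3, d_9 = (93 - 3^2)/7 = 84/7 = 12, a_9 = floor((9 + 3)/12) = 1.
  m_10 = 12*1 - 3 = 9, d_10 = (93 - 9^2)/12 = 12/12 = 1, a_10 = floor((9 + 9)/1) = 18.
  m_11 = 1*18 - 9 = 9, d_11 = (93 - 9^2)/1 = 12/1 = 12: (m_11, d_11) = (m_1, d_1) = (9, 12), so from here the quotients repeat a_1, ..., a_10; the period length is 10.
So sqrt(93) = [9; (1, 1, 1, 4, 6, 4, 1, 1, 1, 18)] with period length k = 10.
k is even, so the fundamental solution of x^2 - 93y^2 = 1 is (p_{k-1}, q_{k-1}) = (p_9, q_9); compute convergents through index 9.
Convergents (p_i = a_i*p_{i-1} + p_{i-2}, q_i = a_i*q_{i-1} + q_{i-2} with p_{-2}=0, p_{-1}=1, q_{-2}=1, q_{-1}=0):
  i=0: a_0=9, p_0 = 9*1 + 0 = 9, q_0 = 9*0 + 1 = 1.
  i=1: a_1=1, p_1 = 1*9 + 1 = 10, q_1 = 1*1 + 0 = 1.
  i=2: a_2=1, p_2 = 1*10 + 9 = 19, q_2 = 1*1 + 1 = 2.
  i=3: a_3=1, p_3 = 1*19 + 10 = 29, q_3 = 1*2 + 1 = 3.
  i=4: a_4=4, p_4 = 4*29 + 19 = 135, q_4 = 4*3 + 2 = 14.
  i=5: a_5=6, p_5 = 6*135 + 29 = 839, q_5 = 6*14 + 3 = 87.
  i=6: a_6=4, p_6 = 4*839 + 135 = 3491, q_6 = 4*87 + 14 = 362.
  i=7: a_7=1, p_7 = 1*3491 + 839 = 4330, q_7 = 1*362 + 87 = 449.
  i=8: a_8=1, p_8 = 1*4330 + 3491 = 7821, q_8 = 1*449 + 362 = 811.
  i=9: a_9=1, p_9 = 1*7821 + 4330 = 12151, q_9 = 1*811 + 449 = 1260.
Check: 12151^2 - 93*1260^2 = 147646801 - 147646800 = 1, so (x, y) = (12151, 1260) solves the equation, and by the theorem it is the least positive solution.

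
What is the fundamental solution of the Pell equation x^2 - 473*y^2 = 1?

(x, y) = (87, 4)

First expand sqrt(473) as a continued fraction. With x_i = (sqrt(473) + m_i)/d_i and (m_0, d_0) = (0, 1): a_0 = floor(sqrt(473)) = 21, since 21^2 = 441 <= 473 < 484 = 22^2.
Iterate m_{i+1} = d_i*a_i - m_i, d_{i+1} = (473 - m_{i+1}^2)/d_i, a_{i+1} = floor((a_0 + m_{i+1})/d_{i+1}):
  m_1 = 1*21 - 0 = 21, d_1 = (473 - 21^2)/1 = 32/1 = 32, a_1 = floor((21 + 21)/32) = 1.
  m_2 = 32*1 - 21 = 11, d_2 = (473 - 11^2)/32 = 352/32 = 11, a_2 = floor((21 + 11)/11) = 2.
  m_3 = 11*2 - 11 = 11, d_3 = (473 - 11^2)/11 = 352/11 = 32, a_3 = floor((21 + 11)/32) = 1.
  m_4 = 32*1 - 11 = 21, d_4 = (473 - 21^2)/32 = 32/32 = 1, a_4 = floor((21 + 21)/1) = 42.
  m_5 = 1*42 - 21 = 21, d_5 = (473 - 21^2)/1 = 32/1 = 32: (m_5, d_5) = (m_1, d_1) = (21, 32), so from here the quotients repeat a_1, ..., a_4; the period length is 4.
So sqrt(473) = [21; (1, 2, 1, 42)] with period length k = 4.
k is even, so the fundamental solution of x^2 - 473y^2 = 1 is (p_{k-1}, q_{k-1}) = (p_3, q_3); compute convergents through index 3.
Convergents (p_i = a_i*p_{i-1} + p_{i-2}, q_i = a_i*q_{i-1} + q_{i-2} with p_{-2}=0, p_{-1}=1, q_{-2}=1, q_{-1}=0):
  i=0: a_0=21, p_0 = 21*1 + 0 = 21, q_0 = 21*0 + 1 = 1.
  i=1: a_1=1, p_1 = 1*21 + 1 = 22, q_1 = 1*1 + 0 = 1.
  i=2: a_2=2, p_2 = 2*22 + 21 = 65, q_2 = 2*1 + 1 = 3.
  i=3: a_3=1, p_3 = 1*65 + 22 = 87, q_3 = 1*3 + 1 = 4.
Check: 87^2 - 473*4^2 = 7569 - 7568 = 1, so (x, y) = (87, 4) solves the equation, and by the theorem it is the least positive solution.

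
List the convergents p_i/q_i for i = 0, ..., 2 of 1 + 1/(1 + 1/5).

Using the convergent recurrence p_i = a_i*p_{i-1} + p_{i-2}, q_i = a_i*q_{i-1} + q_{i-2} with p_{-2}=0, p_{-1}=1, q_{-2}=1, q_{-1}=0:
  i=0: a_0=1, p_0 = 1*1 + 0 = 1, q_0 = 1*0 + 1 = 1.
  i=1: a_1=1, p_1 = 1*1 + 1 = 2, q_1 = 1*1 + 0 = 1.
  i=2: a_2=5, p_2 = 5*2 + 1 = 11, q_2 = 5*1 + 1 = 6.

1/1, 2/1, 11/6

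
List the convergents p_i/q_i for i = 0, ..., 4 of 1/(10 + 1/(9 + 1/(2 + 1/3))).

Using the convergent recurrence p_i = a_i*p_{i-1} + p_{i-2}, q_i = a_i*q_{i-1} + q_{i-2} with p_{-2}=0, p_{-1}=1, q_{-2}=1, q_{-1}=0:
  i=0: a_0=0, p_0 = 0*1 + 0 = 0, q_0 = 0*0 + 1 = 1.
  i=1: a_1=10, p_1 = 10*0 + 1 = 1, q_1 = 10*1 + 0 = 10.
  i=2: a_2=9, p_2 = 9*1 + 0 = 9, q_2 = 9*10 + 1 = 91.
  i=3: a_3=2, p_3 = 2*9 + 1 = 19, q_3 = 2*91 + 10 = 192.
  i=4: a_4=3, p_4 = 3*19 + 9 = 66, q_4 = 3*192 + 91 = 667.

0/1, 1/10, 9/91, 19/192, 66/667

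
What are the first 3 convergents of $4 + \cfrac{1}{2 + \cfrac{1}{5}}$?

4/1, 9/2, 49/11

Using the convergent recurrence p_i = a_i*p_{i-1} + p_{i-2}, q_i = a_i*q_{i-1} + q_{i-2} with p_{-2}=0, p_{-1}=1, q_{-2}=1, q_{-1}=0:
  i=0: a_0=4, p_0 = 4*1 + 0 = 4, q_0 = 4*0 + 1 = 1.
  i=1: a_1=2, p_1 = 2*4 + 1 = 9, q_1 = 2*1 + 0 = 2.
  i=2: a_2=5, p_2 = 5*9 + 4 = 49, q_2 = 5*2 + 1 = 11.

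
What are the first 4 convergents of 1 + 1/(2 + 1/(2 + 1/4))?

Using the convergent recurrence p_i = a_i*p_{i-1} + p_{i-2}, q_i = a_i*q_{i-1} + q_{i-2} with p_{-2}=0, p_{-1}=1, q_{-2}=1, q_{-1}=0:
  i=0: a_0=1, p_0 = 1*1 + 0 = 1, q_0 = 1*0 + 1 = 1.
  i=1: a_1=2, p_1 = 2*1 + 1 = 3, q_1 = 2*1 + 0 = 2.
  i=2: a_2=2, p_2 = 2*3 + 1 = 7, q_2 = 2*2 + 1 = 5.
  i=3: a_3=4, p_3 = 4*7 + 3 = 31, q_3 = 4*5 + 2 = 22.

1/1, 3/2, 7/5, 31/22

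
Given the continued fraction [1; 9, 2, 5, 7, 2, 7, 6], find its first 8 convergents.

1/1, 10/9, 21/19, 115/104, 826/747, 1767/1598, 13195/11933, 80937/73196

Using the convergent recurrence p_i = a_i*p_{i-1} + p_{i-2}, q_i = a_i*q_{i-1} + q_{i-2} with p_{-2}=0, p_{-1}=1, q_{-2}=1, q_{-1}=0:
  i=0: a_0=1, p_0 = 1*1 + 0 = 1, q_0 = 1*0 + 1 = 1.
  i=1: a_1=9, p_1 = 9*1 + 1 = 10, q_1 = 9*1 + 0 = 9.
  i=2: a_2=2, p_2 = 2*10 + 1 = 21, q_2 = 2*9 + 1 = 19.
  i=3: a_3=5, p_3 = 5*21 + 10 = 115, q_3 = 5*19 + 9 = 104.
  i=4: a_4=7, p_4 = 7*115 + 21 = 826, q_4 = 7*104 + 19 = 747.
  i=5: a_5=2, p_5 = 2*826 + 115 = 1767, q_5 = 2*747 + 104 = 1598.
  i=6: a_6=7, p_6 = 7*1767 + 826 = 13195, q_6 = 7*1598 + 747 = 11933.
  i=7: a_7=6, p_7 = 6*13195 + 1767 = 80937, q_7 = 6*11933 + 1598 = 73196.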